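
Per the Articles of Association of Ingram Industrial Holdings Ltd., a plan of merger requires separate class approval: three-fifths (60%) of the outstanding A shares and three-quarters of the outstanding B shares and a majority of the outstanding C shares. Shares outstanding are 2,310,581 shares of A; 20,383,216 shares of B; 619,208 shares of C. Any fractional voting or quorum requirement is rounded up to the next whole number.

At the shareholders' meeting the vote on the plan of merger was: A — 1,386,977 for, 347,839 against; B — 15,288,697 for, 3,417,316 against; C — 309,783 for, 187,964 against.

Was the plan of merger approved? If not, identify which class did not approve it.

Approved — every class gave the required vote.

A: 3/5 of 2310581 = 1386348.60, rounded up to 1386349; 1,386,349 required, 1,386,977 in favor — approved.
B: 3/4 of 20383216 = 15287412; 15,287,412 required, 15,288,697 in favor — approved.
C: a majority of 619208 is 309605; 309,605 required, 309,783 in favor — approved.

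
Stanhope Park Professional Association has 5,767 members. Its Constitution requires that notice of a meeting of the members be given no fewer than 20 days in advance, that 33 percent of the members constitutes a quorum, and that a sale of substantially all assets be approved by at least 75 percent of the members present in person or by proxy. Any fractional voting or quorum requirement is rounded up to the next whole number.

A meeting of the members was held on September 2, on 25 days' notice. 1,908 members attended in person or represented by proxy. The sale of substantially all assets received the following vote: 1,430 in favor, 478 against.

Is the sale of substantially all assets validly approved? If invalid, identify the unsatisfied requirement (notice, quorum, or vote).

Notice: 25 days given; 20 required. Satisfied.
Quorum: 33% of 5,767 = 1,903.11, rounded up to 1,904; 1,908 present. Satisfied.
Vote: requires three-fourths of those present (1,908); 3/4 of 1908 = 1431, so 1,431 needed; 1,430 in favor. Not satisfied.

Invalid — vote requirement not satisfied.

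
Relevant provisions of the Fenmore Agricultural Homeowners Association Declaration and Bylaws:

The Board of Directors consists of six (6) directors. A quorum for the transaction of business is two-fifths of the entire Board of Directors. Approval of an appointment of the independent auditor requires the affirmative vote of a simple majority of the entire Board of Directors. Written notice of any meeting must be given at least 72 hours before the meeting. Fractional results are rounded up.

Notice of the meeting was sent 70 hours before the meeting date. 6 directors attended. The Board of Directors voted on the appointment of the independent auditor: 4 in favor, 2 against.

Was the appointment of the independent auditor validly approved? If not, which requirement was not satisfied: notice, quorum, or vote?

Notice: 70 hours given; 72 required (70 < 72). Not satisfied.
Quorum: 6 present; quorum is 3. Satisfied.
Vote: the appointment of the independent auditor requires a majority of the entire Board of Directors (6). A majority of 6 is 4, so 4 affirmative votes are needed; 4 voted in favor. Satisfied.

Invalid — notice requirement not satisfied.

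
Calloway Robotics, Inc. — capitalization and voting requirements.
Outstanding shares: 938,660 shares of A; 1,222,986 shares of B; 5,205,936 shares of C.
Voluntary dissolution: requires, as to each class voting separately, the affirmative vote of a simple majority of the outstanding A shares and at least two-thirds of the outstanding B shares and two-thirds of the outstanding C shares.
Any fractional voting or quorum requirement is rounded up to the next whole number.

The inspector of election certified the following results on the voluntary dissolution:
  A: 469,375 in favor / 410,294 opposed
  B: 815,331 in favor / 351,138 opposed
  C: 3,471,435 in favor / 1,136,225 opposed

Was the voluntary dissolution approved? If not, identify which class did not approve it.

A: a majority of 938660 is 469331; 469,331 required, 469,375 in favor — approved.
B: 2/3 of 1222986 = 815324; 815,324 required, 815,331 in favor — approved.
C: 2/3 of 5205936 = 3470624; 3,470,624 required, 3,471,435 in favor — approved.

Approved — every class gave the required vote.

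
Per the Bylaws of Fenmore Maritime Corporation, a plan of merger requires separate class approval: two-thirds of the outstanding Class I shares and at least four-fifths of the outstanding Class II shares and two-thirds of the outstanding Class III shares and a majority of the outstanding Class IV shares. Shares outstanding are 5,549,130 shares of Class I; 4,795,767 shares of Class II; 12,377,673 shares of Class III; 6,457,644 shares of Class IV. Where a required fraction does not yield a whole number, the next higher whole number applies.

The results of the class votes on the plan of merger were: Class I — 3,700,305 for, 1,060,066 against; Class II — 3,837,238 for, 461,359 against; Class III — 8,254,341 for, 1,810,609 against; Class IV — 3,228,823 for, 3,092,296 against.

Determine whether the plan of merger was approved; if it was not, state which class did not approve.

Class I: 2/3 of 5549130 = 3699420; 3,699,420 required, 3,700,305 in favor — approved.
Class II: 4/5 of 4795767 = 3836613.60, rounded up to 3836614; 3,836,614 required, 3,837,238 in favor — approved.
Class III: 2/3 of 12377673 = 8251782; 8,251,782 required, 8,254,341 in favor — approved.
Class IV: a majority of 6457644 is 3228823; 3,228,823 required, 3,228,823 in favor — approved.

Approved — every class gave the required vote.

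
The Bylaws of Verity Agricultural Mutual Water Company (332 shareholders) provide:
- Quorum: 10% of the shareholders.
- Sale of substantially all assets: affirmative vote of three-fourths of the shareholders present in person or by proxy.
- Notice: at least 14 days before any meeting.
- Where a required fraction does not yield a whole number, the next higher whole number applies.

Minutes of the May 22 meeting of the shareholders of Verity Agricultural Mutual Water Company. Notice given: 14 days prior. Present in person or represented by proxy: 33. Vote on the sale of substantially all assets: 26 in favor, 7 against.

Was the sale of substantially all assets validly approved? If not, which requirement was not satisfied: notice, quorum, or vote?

Notice: 14 days given; 14 required. Satisfied.
Quorum: 10% of 332 = 33.20, rounded up to 34; 33 present. Not satisfied.
Vote: requires three-fourths of those present (33); 3/4 of 33 = 24.75, rounded up to 25, so 25 needed; 26 in favor. Satisfied.

Invalid — quorum requirement not satisfied.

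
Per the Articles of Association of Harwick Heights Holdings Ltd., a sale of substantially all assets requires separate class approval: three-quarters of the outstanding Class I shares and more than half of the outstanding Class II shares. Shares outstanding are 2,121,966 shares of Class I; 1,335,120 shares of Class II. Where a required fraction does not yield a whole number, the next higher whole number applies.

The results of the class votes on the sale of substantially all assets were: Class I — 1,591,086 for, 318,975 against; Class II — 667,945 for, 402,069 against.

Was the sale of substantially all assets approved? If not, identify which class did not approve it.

Class I: 3/4 of 2121966 = 1591474.50, rounded up to 1591475; 1,591,475 required, 1,591,086 in favor — not approved.
Class II: a majority of 1335120 is 667561; 667,561 required, 667,945 in favor — approved.

Not approved — the Class I shares did not give the required vote.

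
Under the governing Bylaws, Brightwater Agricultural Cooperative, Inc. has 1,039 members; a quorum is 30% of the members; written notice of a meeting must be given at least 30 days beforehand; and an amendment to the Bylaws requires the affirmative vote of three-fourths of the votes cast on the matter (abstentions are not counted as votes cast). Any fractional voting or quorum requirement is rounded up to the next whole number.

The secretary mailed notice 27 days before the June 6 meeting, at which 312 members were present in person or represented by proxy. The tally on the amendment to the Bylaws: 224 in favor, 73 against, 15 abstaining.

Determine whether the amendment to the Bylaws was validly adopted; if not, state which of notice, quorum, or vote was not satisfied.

Invalid — notice requirement not satisfied.

Notice: 27 days given; 30 required. Not satisfied.
Quorum: 30% of 1,039 = 311.70, rounded up to 312; 312 present. Satisfied.
Vote: requires three-fourths of the votes cast (312 − 15 abstaining = 297); 3/4 of 297 = 222.75, rounded up to 223, so 223 needed; 224 in favor. Satisfied.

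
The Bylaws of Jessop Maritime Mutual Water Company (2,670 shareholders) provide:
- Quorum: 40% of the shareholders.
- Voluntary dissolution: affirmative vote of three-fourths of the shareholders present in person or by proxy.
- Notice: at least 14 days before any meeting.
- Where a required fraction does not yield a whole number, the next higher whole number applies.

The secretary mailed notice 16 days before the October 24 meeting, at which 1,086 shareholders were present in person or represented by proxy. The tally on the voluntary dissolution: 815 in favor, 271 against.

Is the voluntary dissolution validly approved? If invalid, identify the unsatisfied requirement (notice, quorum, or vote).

Notice: 16 days given; 14 required. Satisfied.
Quorum: 40% of 2,670 = 1,068; 1,086 present. Satisfied.
Vote: requires three-fourths of those present (1,086); 3/4 of 1086 = 814.50, rounded up to 815, so 815 needed; 815 in favor. Satisfied.

Valid — all requirements satisfied.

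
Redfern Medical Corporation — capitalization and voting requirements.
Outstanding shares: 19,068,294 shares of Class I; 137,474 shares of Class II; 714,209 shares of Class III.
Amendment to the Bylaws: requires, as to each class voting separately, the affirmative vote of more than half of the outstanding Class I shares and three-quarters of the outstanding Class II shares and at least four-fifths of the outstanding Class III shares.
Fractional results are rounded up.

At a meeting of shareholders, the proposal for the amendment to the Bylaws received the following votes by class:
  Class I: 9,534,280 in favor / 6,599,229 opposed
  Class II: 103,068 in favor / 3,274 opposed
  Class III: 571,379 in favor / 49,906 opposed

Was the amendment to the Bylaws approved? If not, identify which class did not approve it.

Not approved — the Class II shares did not give the required vote.

Class I: a majority of 19068294 is 9534148; 9,534,148 required, 9,534,280 in favor — approved.
Class II: 3/4 of 137474 = 103105.50, rounded up to 103106; 103,106 required, 103,068 in favor — not approved.
Class III: 4/5 of 714209 = 571367.20, rounded up to 571368; 571,368 required, 571,379 in favor — approved.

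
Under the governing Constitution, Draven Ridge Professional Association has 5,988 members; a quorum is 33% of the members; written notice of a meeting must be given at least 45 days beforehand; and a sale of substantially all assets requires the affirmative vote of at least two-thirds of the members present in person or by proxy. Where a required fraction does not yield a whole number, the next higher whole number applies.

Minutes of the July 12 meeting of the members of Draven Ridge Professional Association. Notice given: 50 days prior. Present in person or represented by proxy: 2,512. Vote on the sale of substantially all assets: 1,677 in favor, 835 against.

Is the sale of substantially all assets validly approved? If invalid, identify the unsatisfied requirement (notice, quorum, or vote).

Valid — all requirements satisfied.

Notice: 50 days given; 45 required. Satisfied.
Quorum: 33% of 5,988 = 1,976.04, rounded up to 1,977; 2,512 present. Satisfied.
Vote: requires two-thirds of those present (2,512); 2/3 of 2512 = 1674.67, rounded up to 1675, so 1,675 needed; 1,677 in favor. Satisfied.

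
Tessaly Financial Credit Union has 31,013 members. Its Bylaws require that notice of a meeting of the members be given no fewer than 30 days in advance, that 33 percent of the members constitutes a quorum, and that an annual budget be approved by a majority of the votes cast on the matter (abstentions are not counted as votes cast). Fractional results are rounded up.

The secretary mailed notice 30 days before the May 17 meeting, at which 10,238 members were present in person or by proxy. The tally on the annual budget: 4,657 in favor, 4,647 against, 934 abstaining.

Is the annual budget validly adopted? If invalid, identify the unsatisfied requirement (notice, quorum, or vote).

Notice: 30 days given; 30 required. Satisfied.
Quorum: 33% of 31,013 = 10,234.29, rounded up to 10,235; 10,238 present. Satisfied.
Vote: requires a majority of the votes cast (10,238 − 934 abstaining = 9,304); a majority of 9304 is 4653, so 4,653 needed; 4,657 in favor. Satisfied.

Valid — all requirements satisfied.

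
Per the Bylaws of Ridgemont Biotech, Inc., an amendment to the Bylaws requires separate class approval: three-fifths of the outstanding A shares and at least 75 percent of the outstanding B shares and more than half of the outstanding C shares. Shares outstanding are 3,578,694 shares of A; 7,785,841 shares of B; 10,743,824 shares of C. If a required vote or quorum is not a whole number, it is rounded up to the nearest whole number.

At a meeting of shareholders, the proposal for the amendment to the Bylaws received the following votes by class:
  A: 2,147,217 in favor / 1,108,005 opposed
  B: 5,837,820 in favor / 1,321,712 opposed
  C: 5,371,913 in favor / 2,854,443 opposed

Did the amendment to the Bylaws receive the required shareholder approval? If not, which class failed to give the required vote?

Not approved — the B shares did not give the required vote.

A: 3/5 of 3578694 = 2147216.40, rounded up to 2147217; 2,147,217 required, 2,147,217 in favor — approved.
B: 3/4 of 7785841 = 5839380.75, rounded up to 5839381; 5,839,381 required, 5,837,820 in favor — not approved.
C: a majority of 10743824 is 5371913; 5,371,913 required, 5,371,913 in favor — approved.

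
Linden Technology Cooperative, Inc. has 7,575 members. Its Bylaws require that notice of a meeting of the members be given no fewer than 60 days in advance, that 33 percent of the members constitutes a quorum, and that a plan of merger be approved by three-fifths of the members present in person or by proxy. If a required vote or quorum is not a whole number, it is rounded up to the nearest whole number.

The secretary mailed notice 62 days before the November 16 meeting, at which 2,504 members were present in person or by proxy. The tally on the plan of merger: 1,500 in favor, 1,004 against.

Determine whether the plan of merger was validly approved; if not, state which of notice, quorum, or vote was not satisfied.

Invalid — vote requirement not satisfied.

Notice: 62 days given; 60 required. Satisfied.
Quorum: 33% of 7,575 = 2,499.75, rounded up to 2,500; 2,504 present. Satisfied.
Vote: requires three-fifths of those present (2,504); 3/5 of 2504 = 1502.40, rounded up to 1503, so 1,503 needed; 1,500 in favor. Not satisfied.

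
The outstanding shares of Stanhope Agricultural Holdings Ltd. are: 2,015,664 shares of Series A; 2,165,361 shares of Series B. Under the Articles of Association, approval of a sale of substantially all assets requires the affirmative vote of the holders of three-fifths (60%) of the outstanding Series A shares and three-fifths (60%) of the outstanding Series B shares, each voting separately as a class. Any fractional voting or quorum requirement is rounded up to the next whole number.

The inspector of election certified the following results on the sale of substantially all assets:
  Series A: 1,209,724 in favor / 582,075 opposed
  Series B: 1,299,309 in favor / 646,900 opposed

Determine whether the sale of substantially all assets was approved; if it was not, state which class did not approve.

Approved — every class gave the required vote.

Series A: 3/5 of 2015664 = 1209398.40, rounded up to 1209399; 1,209,399 required, 1,209,724 in favor — approved.
Series B: 3/5 of 2165361 = 1299216.60, rounded up to 1299217; 1,299,217 required, 1,299,309 in favor — approved.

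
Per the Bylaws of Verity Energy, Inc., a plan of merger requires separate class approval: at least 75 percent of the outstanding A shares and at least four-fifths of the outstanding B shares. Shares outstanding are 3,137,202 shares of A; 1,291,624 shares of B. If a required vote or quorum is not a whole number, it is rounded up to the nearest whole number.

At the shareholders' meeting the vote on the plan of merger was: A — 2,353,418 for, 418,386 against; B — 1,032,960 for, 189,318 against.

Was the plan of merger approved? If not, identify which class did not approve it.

A: 3/4 of 3137202 = 2352901.50, rounded up to 2352902; 2,352,902 required, 2,353,418 in favor — approved.
B: 4/5 of 1291624 = 1033299.20, rounded up to 1033300; 1,033,300 required, 1,032,960 in favor — not approved.

Not approved — the B shares did not give the required vote.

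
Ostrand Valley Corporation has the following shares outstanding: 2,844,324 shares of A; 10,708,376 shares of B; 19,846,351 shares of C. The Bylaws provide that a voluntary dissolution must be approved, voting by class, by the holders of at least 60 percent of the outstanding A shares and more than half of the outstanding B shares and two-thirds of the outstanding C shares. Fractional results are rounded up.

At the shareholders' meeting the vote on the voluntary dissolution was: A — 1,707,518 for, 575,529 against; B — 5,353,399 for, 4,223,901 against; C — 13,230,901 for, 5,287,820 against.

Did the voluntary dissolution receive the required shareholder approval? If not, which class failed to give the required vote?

Not approved — the B shares did not give the required vote.

A: 3/5 of 2844324 = 1706594.40, rounded up to 1706595; 1,706,595 required, 1,707,518 in favor — approved.
B: a majority of 10708376 is 5354189; 5,354,189 required, 5,353,399 in favor — not approved.
C: 2/3 of 19846351 = 13230900.67, rounded up to 13230901; 13,230,901 required, 13,230,901 in favor — approved.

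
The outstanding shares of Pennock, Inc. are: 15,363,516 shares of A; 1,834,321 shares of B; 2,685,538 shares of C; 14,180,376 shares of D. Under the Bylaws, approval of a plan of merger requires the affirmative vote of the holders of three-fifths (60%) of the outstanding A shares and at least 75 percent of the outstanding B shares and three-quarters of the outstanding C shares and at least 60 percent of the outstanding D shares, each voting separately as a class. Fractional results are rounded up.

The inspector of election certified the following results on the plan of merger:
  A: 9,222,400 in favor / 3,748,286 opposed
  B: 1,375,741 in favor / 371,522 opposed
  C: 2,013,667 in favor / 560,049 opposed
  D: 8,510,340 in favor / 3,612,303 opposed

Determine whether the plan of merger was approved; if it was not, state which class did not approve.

Not approved — the C shares did not give the required vote.

A: 3/5 of 15363516 = 9218109.60, rounded up to 9218110; 9,218,110 required, 9,222,400 in favor — approved.
B: 3/4 of 1834321 = 1375740.75, rounded up to 1375741; 1,375,741 required, 1,375,741 in favor — approved.
C: 3/4 of 2685538 = 2014153.50, rounded up to 2014154; 2,014,154 required, 2,013,667 in favor — not approved.
D: 3/5 of 14180376 = 8508225.60, rounded up to 8508226; 8,508,226 required, 8,510,340 in favor — approved.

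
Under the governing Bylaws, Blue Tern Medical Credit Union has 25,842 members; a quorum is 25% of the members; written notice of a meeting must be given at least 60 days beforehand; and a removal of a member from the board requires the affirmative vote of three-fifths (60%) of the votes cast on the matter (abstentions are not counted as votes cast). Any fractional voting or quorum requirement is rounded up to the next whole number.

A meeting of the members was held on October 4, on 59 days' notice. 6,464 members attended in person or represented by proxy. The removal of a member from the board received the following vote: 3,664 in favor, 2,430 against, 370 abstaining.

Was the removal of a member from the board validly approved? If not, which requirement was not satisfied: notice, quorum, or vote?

Notice: 59 days given; 60 required. Not satisfied.
Quorum: 25% of 25,842 = 6,460.50, rounded up to 6,461; 6,464 present. Satisfied.
Vote: requires three-fifths of the votes cast (6,464 − 370 abstaining = 6,094); 3/5 of 6094 = 3656.40, rounded up to 3657, so 3,657 needed; 3,664 in favor. Satisfied.

Invalid — notice requirement not satisfied.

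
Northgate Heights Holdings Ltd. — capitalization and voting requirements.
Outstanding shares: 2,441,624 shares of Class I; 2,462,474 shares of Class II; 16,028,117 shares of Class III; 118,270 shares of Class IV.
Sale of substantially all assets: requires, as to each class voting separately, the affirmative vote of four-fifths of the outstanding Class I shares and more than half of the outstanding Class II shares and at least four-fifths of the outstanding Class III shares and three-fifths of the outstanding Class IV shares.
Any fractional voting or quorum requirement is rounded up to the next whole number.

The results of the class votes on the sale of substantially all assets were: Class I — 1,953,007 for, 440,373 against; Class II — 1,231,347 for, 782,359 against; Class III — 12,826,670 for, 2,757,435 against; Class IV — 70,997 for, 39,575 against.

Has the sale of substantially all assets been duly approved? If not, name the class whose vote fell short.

Class I: 4/5 of 2441624 = 1953299.20, rounded up to 1953300; 1,953,300 required, 1,953,007 in favor — not approved.
Class II: a majority of 2462474 is 1231238; 1,231,238 required, 1,231,347 in favor — approved.
Class III: 4/5 of 16028117 = 12822493.60, rounded up to 12822494; 12,822,494 required, 12,826,670 in favor — approved.
Class IV: 3/5 of 118270 = 70962; 70,962 required, 70,997 in favor — approved.

Not approved — the Class I shares did not give the required vote.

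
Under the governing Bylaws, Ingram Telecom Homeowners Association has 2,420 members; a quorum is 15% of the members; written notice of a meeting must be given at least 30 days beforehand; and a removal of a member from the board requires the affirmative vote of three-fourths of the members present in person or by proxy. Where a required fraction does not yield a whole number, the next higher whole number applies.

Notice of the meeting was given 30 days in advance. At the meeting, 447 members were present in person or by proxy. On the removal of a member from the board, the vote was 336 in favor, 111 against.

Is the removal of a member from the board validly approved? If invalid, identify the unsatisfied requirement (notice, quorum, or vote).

Valid — all requirements satisfied.

Notice: 30 days given; 30 required. Satisfied.
Quorum: 15% of 2,420 = 363; 447 present. Satisfied.
Vote: requires three-fourths of those present (447); 3/4 of 447 = 335.25, rounded up to 336, so 336 needed; 336 in favor. Satisfied.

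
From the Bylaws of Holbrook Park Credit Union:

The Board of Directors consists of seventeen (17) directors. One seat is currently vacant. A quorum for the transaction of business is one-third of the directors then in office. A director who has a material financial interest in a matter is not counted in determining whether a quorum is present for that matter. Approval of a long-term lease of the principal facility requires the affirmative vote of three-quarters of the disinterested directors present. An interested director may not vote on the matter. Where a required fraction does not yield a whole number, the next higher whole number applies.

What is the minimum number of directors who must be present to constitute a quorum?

6

1/3 of 16 = 5.33, rounded up to 6.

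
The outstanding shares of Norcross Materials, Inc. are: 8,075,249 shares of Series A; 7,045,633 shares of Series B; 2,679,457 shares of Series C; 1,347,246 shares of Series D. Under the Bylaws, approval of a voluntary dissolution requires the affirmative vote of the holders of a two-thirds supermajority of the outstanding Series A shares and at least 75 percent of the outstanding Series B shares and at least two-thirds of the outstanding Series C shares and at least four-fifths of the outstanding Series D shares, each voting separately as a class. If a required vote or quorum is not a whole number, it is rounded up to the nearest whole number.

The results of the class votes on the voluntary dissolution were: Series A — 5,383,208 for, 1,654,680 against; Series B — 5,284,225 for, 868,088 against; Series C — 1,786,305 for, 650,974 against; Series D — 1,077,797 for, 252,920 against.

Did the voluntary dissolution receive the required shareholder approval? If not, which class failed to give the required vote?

Not approved — the Series A shares did not give the required vote.

Series A: 2/3 of 8075249 = 5383499.33, rounded up to 5383500; 5,383,500 required, 5,383,208 in favor — not approved.
Series B: 3/4 of 7045633 = 5284224.75, rounded up to 5284225; 5,284,225 required, 5,284,225 in favor — approved.
Series C: 2/3 of 2679457 = 1786304.67, rounded up to 1786305; 1,786,305 required, 1,786,305 in favor — approved.
Series D: 4/5 of 1347246 = 1077796.80, rounded up to 1077797; 1,077,797 required, 1,077,797 in favor — approved.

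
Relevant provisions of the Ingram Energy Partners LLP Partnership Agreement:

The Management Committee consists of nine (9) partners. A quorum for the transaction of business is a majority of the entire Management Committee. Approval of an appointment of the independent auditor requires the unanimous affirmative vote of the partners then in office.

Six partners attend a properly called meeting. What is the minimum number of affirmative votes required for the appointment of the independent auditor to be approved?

The appointment of the independent auditor requires the unanimous vote of the partners then in office (9).
Unanimous means all 9.
(Only 6 can vote, so the appointment of the independent auditor cannot pass at this meeting, but the required vote is still 9.)

9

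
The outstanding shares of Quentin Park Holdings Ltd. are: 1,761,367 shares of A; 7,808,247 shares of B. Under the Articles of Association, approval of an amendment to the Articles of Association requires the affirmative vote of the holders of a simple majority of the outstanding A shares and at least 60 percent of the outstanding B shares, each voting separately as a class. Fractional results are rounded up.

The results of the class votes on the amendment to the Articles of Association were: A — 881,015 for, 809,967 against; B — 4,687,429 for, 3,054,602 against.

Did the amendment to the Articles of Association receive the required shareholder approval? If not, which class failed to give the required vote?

A: a majority of 1761367 is 880684; 880,684 required, 881,015 in favor — approved.
B: 3/5 of 7808247 = 4684948.20, rounded up to 4684949; 4,684,949 required, 4,687,429 in favor — approved.

Approved — every class gave the required vote.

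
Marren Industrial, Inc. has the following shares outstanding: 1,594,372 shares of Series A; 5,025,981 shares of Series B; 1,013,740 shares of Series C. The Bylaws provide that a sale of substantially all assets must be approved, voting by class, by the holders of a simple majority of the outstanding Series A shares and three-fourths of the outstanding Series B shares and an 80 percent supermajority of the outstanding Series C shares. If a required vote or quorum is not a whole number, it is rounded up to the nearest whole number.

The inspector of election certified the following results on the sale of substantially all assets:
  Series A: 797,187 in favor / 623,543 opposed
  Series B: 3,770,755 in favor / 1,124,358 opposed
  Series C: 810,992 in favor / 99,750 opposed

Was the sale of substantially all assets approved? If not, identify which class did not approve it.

Series A: a majority of 1594372 is 797187; 797,187 required, 797,187 in favor — approved.
Series B: 3/4 of 5025981 = 3769485.75, rounded up to 3769486; 3,769,486 required, 3,770,755 in favor — approved.
Series C: 4/5 of 1013740 = 810992; 810,992 required, 810,992 in favor — approved.

Approved — every class gave the required vote.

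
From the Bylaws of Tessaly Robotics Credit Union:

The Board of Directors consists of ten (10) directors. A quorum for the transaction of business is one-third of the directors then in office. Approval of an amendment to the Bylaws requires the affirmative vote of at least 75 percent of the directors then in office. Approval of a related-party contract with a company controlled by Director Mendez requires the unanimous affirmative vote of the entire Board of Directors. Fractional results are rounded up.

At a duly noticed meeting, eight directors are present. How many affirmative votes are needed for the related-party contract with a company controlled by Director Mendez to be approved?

10

The related-party contract with a company controlled by Director Mendez requires the unanimous vote of the entire Board of Directors (10).
Unanimous means all 10.
(Only 8 can vote, so the related-party contract with a company controlled by Director Mendez cannot pass at this meeting, but the required vote is still 10.)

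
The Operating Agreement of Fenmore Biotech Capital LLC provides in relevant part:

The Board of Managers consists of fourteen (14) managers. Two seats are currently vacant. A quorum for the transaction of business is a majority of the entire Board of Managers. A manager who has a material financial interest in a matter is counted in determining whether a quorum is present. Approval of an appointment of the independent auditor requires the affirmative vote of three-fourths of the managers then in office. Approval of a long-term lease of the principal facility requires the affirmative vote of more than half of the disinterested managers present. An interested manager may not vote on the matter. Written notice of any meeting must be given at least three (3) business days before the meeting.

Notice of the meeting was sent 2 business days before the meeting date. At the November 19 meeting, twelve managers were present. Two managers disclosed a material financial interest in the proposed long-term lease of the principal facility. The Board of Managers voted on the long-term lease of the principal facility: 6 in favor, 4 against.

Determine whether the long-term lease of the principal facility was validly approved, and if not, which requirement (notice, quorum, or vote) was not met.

Invalid — notice requirement not satisfied.

Notice: 2 business days given; 3 required (2 < 3). Not satisfied.
Quorum: 12 present (interested managers count toward quorum); quorum is 8. Satisfied.
Vote: the long-term lease of the principal facility requires a majority of the disinterested managers present (12 − 2 = 10). A majority of 10 is 6, so 6 affirmative votes are needed; 6 voted in favor. Satisfied.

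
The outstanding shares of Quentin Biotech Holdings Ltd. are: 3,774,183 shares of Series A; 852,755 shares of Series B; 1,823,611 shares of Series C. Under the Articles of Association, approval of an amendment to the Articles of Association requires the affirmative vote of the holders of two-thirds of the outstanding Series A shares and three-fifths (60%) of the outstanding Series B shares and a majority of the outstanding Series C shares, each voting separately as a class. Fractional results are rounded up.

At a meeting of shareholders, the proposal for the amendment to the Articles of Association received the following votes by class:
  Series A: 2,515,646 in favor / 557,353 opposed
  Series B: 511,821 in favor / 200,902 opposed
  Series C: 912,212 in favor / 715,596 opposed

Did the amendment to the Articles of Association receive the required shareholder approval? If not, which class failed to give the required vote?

Not approved — the Series A shares did not give the required vote.

Series A: 2/3 of 3774183 = 2516122; 2,516,122 required, 2,515,646 in favor — not approved.
Series B: 3/5 of 852755 = 511653; 511,653 required, 511,821 in favor — approved.
Series C: a majority of 1823611 is 911806; 911,806 required, 912,212 in favor — approved.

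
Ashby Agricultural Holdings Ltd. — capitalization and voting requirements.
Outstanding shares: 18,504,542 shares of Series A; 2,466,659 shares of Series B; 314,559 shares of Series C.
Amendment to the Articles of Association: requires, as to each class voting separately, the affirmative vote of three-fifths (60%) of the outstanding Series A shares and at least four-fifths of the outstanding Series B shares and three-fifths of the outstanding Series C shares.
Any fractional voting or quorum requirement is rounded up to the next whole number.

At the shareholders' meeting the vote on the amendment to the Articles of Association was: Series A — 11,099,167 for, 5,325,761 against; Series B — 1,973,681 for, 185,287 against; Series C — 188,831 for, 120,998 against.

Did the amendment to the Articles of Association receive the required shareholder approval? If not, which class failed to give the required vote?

Not approved — the Series A shares did not give the required vote.

Series A: 3/5 of 18504542 = 11102725.20, rounded up to 11102726; 11,102,726 required, 11,099,167 in favor — not approved.
Series B: 4/5 of 2466659 = 1973327.20, rounded up to 1973328; 1,973,328 required, 1,973,681 in favor — approved.
Series C: 3/5 of 314559 = 188735.40, rounded up to 188736; 188,736 required, 188,831 in favor — approved.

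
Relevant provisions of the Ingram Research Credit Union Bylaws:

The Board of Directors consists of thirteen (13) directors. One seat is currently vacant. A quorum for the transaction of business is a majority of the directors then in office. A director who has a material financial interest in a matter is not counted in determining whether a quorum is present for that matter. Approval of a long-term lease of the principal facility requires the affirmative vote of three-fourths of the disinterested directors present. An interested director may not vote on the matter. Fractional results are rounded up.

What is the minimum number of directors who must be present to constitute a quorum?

A majority of 12 is 7.

7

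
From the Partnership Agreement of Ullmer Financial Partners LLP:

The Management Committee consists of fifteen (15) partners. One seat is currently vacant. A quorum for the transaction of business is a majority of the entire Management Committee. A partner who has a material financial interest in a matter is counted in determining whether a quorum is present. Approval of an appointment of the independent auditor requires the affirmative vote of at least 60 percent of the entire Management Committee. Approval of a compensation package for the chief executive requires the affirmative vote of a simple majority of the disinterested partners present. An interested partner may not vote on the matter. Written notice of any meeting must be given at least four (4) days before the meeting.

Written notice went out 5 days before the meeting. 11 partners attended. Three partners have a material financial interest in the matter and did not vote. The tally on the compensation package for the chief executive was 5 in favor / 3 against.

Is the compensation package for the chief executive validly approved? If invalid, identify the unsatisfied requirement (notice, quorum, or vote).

Notice: 5 days given; 4 required (5 ≥ 4). Satisfied.
Quorum: 11 present (interested partners count toward quorum); quorum is 8. Satisfied.
Vote: the compensation package for the chief executive requires a majority of the disinterested partners present (11 − 3 = 8). A majority of 8 is 5, so 5 affirmative votes are needed; 5 voted in favor. Satisfied.

Valid — all requirements satisfied.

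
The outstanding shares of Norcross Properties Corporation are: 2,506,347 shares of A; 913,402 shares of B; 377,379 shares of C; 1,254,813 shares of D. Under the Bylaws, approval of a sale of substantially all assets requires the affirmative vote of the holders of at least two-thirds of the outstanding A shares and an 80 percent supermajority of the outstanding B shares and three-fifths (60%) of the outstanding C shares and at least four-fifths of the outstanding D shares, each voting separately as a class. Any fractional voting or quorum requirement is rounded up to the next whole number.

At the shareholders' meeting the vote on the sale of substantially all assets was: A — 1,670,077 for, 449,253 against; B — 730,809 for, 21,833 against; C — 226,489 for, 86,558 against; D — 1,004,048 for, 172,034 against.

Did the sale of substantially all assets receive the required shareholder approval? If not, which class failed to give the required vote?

Not approved — the A shares did not give the required vote.

A: 2/3 of 2506347 = 1670898; 1,670,898 required, 1,670,077 in favor — not approved.
B: 4/5 of 913402 = 730721.60, rounded up to 730722; 730,722 required, 730,809 in favor — approved.
C: 3/5 of 377379 = 226427.40, rounded up to 226428; 226,428 required, 226,489 in favor — approved.
D: 4/5 of 1254813 = 1003850.40, rounded up to 1003851; 1,003,851 required, 1,004,048 in favor — approved.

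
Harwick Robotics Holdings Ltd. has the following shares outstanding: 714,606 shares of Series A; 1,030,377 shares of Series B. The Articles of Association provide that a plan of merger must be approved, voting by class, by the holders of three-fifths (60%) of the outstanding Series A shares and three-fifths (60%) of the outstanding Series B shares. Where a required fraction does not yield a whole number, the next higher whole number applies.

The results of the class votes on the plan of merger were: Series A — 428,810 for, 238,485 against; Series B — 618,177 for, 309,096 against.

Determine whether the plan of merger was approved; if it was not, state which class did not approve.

Series A: 3/5 of 714606 = 428763.60, rounded up to 428764; 428,764 required, 428,810 in favor — approved.
Series B: 3/5 of 1030377 = 618226.20, rounded up to 618227; 618,227 required, 618,177 in favor — not approved.

Not approved — the Series B shares did not give the required vote.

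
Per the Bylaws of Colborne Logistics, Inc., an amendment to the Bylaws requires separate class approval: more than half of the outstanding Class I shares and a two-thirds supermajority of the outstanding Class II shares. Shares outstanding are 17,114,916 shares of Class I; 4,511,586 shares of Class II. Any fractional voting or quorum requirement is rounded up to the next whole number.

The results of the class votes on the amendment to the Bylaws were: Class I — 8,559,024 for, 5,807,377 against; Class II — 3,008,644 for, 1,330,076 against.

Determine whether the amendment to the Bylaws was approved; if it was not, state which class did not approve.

Approved — every class gave the required vote.

Class I: a majority of 17114916 is 8557459; 8,557,459 required, 8,559,024 in favor — approved.
Class II: 2/3 of 4511586 = 3007724; 3,007,724 required, 3,008,644 in favor — approved.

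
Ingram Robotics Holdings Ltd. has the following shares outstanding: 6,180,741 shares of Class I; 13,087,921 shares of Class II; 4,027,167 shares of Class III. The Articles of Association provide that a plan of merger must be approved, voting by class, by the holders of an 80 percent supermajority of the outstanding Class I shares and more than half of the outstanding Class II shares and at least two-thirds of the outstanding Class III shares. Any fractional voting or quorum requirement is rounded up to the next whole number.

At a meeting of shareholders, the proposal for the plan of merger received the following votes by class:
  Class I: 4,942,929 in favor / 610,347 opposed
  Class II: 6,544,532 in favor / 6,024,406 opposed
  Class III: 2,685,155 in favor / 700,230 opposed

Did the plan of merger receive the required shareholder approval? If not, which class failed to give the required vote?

Class I: 4/5 of 6180741 = 4944592.80, rounded up to 4944593; 4,944,593 required, 4,942,929 in favor — not approved.
Class II: a majority of 13087921 is 6543961; 6,543,961 required, 6,544,532 in favor — approved.
Class III: 2/3 of 4027167 = 2684778; 2,684,778 required, 2,685,155 in favor — approved.

Not approved — the Class I shares did not give the required vote.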